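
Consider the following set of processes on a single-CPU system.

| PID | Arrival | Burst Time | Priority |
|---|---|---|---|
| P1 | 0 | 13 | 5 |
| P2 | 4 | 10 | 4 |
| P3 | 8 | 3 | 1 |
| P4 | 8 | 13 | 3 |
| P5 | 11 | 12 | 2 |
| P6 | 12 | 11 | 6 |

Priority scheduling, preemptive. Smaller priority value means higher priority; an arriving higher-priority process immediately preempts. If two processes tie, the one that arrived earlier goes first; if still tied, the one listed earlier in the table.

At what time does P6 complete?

Schedule: | P1 0-4 | P2 4-8 | P3 8-11 | P5 11-23 | P4 23-36 | P2 36-42 | P1 42-51 | P6 51-62 |
Completion: P1=51  P2=42  P3=11  P4=36  P5=23  P6=62

62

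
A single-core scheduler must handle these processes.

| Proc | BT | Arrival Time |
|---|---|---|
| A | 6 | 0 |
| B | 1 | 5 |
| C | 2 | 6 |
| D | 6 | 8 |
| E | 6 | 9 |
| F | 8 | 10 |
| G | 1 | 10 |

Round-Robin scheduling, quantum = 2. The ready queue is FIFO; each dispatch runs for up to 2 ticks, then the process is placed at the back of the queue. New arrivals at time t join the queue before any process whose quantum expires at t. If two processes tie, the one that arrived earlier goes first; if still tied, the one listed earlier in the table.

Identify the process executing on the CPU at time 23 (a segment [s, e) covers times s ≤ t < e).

Timeline: | A 0-6 | B 6-7 | C 7-9 | D 9-11 | E 11-13 | F 13-15 | G 15-16 | D 16-18 | E 18-20 | F 20-22 | D 22-24 | E 24-26 | F 26-30 |
Completion: A=6  B=7  C=9  D=24  E=26  F=30  G=16
Turnaround (C−A): A=6  B=2  C=3  D=16  E=17  F=20  G=6

D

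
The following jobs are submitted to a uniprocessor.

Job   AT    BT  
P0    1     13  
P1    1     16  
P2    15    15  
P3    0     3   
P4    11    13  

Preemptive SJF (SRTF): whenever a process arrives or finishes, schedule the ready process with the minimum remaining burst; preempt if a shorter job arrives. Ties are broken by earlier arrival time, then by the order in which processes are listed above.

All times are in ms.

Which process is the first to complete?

Schedule: | P3 0-3 | P0 3-16 | P4 16-29 | P2 29-44 | P1 44-60 |
Completion: P0=16  P1=60  P2=44  P3=3  P4=29
Turnaround (C−A): P0=15  P1=59  P2=29  P3=3  P4=18
Finish order: P3 → P0 → P4 → P2 → P1

P3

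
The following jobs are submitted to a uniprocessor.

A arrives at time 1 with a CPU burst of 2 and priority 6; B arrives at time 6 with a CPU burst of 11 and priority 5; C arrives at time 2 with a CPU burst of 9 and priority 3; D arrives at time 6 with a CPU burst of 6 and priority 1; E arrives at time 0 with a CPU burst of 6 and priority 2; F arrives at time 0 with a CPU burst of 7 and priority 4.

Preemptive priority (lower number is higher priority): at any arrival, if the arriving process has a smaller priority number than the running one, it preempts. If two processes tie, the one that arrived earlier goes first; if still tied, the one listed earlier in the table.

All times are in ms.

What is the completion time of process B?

Schedule: | E 0-6 | D 6-12 | C 12-21 | F 21-28 | B 28-39 | A 39-41 |
Completion: A=41  B=39  C=21  D=12  E=6  F=28
Turnaround (C−A): A=40  B=33  C=19  D=6  E=6  F=28

39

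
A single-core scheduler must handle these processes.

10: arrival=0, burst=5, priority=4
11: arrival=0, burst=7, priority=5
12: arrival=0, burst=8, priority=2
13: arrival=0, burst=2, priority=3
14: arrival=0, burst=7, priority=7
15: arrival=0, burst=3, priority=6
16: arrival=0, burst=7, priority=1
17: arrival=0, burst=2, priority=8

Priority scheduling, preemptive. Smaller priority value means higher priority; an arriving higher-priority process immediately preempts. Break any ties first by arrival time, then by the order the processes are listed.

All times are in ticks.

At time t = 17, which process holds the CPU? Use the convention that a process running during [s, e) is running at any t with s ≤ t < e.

Schedule: | 16 0-7 | 12 7-15 | 13 15-17 | 10 17-22 | 11 22-29 | 15 29-32 | 14 32-39 | 17 39-41 |
Completion: 10=22  11=29  12=15  13=17  14=39  15=32  16=7  17=41

10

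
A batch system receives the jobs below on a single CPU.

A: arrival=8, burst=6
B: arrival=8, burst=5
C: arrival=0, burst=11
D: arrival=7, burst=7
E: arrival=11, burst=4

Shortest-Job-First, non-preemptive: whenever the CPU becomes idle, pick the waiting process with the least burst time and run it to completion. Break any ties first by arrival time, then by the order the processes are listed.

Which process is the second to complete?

Schedule: | C 0-11 | E 11-15 | B 15-20 | A 20-26 | D 26-33 |
Completion: A=26  B=20  C=11  D=33  E=15
Finish order: C → E → B → A → D

E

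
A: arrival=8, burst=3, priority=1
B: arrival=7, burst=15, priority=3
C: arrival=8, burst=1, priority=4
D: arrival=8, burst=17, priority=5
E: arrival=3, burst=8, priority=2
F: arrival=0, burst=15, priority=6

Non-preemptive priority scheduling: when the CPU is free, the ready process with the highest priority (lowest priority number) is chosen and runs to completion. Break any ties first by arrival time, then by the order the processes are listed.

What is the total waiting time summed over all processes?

108

Timeline: | F 0-15 | A 15-18 | E 18-26 | B 26-41 | C 41-42 | D 42-59 |
Completion: A=18  B=41  C=42  D=59  E=26  F=15
Turnaround (C−A): A=10  B=34  C=34  D=51  E=23  F=15
Waiting = turnaround − burst: A=7, B=19, C=33, D=34, E=15, F=0
Total waiting = 7 + 19 + 33 + 34 + 15 + 0 = 108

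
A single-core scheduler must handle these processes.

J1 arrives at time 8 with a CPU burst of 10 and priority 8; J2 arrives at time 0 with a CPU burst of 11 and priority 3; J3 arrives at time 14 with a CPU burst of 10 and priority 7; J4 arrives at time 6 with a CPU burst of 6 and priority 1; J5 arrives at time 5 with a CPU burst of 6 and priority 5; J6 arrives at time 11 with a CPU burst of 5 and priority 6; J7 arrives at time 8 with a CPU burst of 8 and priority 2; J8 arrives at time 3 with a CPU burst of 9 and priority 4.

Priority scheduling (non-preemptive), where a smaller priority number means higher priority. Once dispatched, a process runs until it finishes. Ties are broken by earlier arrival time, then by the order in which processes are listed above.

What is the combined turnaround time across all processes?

Timeline: | J2 0-11 | J4 11-17 | J7 17-25 | J8 25-34 | J5 34-40 | J6 40-45 | J3 45-55 | J1 55-65 |
Completion: J1=65  J2=11  J3=55  J4=17  J5=40  J6=45  J7=25  J8=34
Turnaround (C−A): J1=57  J2=11  J3=41  J4=11  J5=35  J6=34  J7=17  J8=31
Turnaround = completion − arrival: J1=57, J2=11, J3=41, J4=11, J5=35, J6=34, J7=17, J8=31
Total turnaround = 57 + 11 + 41 + 11 + 35 + 34 + 17 + 31 = 237

237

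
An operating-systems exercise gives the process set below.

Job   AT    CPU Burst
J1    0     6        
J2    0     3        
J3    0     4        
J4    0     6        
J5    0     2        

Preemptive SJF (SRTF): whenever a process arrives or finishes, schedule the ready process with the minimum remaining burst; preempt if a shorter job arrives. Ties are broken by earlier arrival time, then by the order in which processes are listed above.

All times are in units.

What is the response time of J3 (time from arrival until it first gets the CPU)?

5

Gantt: | J5 0-2 | J2 2-5 | J3 5-9 | J1 9-15 | J4 15-21 |
Completion: J1=15  J2=5  J3=9  J4=21  J5=2
Response(J3) = first start − arrival = 5 − 0 = 5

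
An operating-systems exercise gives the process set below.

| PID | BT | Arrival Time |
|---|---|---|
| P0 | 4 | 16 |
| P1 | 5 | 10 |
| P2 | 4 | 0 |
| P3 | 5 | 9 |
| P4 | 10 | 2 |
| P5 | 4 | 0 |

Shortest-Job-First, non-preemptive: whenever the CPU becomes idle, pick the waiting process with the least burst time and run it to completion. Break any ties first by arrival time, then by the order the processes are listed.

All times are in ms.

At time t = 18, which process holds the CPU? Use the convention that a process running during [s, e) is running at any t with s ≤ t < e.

Schedule: | P2 0-4 | P5 4-8 | P4 8-18 | P0 18-22 | P3 22-27 | P1 27-32 |
Completion: P0=22  P1=32  P2=4  P3=27  P4=18  P5=8
Turnaround (C−A): P0=6  P1=22  P2=4  P3=18  P4=16  P5=8

P0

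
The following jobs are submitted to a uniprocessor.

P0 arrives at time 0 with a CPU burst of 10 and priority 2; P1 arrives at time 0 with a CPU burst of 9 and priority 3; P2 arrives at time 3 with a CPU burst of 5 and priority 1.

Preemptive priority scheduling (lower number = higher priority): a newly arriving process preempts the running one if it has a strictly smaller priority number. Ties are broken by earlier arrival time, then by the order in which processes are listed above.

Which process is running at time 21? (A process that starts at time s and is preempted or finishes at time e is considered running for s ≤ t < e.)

P1

Schedule: | P0 0-3 | P2 3-8 | P0 8-15 | P1 15-24 |
Completion: P0=15  P1=24  P2=8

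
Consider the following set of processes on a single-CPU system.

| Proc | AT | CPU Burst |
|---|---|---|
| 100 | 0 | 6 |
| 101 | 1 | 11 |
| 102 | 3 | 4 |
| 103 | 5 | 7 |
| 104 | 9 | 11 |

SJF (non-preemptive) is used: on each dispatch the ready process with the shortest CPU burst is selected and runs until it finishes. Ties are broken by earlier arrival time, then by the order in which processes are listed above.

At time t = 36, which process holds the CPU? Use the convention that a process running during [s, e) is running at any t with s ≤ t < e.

Gantt: | 100 0-6 | 102 6-10 | 103 10-17 | 101 17-28 | 104 28-39 |
Completion: 100=6  101=28  102=10  103=17  104=39

104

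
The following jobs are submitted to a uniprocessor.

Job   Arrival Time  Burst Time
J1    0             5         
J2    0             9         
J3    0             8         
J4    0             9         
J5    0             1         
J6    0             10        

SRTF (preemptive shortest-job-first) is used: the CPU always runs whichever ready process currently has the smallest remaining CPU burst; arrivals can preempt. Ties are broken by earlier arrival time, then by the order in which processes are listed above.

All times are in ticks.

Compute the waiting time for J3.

Timeline: | J5 0-1 | J1 1-6 | J3 6-14 | J2 14-23 | J4 23-32 | J6 32-42 |
Completion: J1=6  J2=23  J3=14  J4=32  J5=1  J6=42
Turnaround (C−A): J1=6  J2=23  J3=14  J4=32  J5=1  J6=42
Waiting(J3) = turnaround − burst = 14 − 8 = 6

6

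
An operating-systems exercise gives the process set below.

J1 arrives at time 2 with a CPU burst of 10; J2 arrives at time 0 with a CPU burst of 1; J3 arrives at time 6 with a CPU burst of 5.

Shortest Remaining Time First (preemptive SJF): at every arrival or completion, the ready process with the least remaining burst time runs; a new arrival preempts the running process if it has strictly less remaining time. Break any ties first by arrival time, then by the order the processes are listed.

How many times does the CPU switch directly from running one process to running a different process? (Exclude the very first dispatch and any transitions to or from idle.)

2

Gantt: | J2 0-1 | idle 1-2 | J1 2-6 | J3 6-11 | J1 11-17 |
Completion: J1=17  J2=1  J3=11
Turnaround (C−A): J1=15  J2=1  J3=5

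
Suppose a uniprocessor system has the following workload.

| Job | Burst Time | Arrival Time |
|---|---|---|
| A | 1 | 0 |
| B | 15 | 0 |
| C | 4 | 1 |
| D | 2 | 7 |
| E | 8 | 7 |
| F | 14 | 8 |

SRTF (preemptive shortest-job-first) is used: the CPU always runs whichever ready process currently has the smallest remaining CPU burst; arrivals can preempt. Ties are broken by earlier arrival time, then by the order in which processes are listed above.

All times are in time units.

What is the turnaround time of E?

10

Gantt: | A 0-1 | C 1-5 | B 5-7 | D 7-9 | E 9-17 | B 17-30 | F 30-44 |
Completion: A=1  B=30  C=5  D=9  E=17  F=44
Turnaround(E) = completion − arrival = 17 − 7 = 10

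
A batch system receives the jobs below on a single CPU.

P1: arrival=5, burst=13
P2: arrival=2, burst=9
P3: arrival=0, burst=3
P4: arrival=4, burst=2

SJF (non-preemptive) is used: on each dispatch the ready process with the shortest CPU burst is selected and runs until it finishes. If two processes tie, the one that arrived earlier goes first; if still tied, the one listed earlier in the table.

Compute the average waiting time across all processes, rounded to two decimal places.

4.50

Schedule: | P3 0-3 | P2 3-12 | P4 12-14 | P1 14-27 |
Completion: P1=27  P2=12  P3=3  P4=14
Turnaround (C−A): P1=22  P2=10  P3=3  P4=10
Waiting times: P1=9, P2=1, P3=0, P4=8
Average waiting = (9+1+0+8) / 4 = 18/4 = 4.50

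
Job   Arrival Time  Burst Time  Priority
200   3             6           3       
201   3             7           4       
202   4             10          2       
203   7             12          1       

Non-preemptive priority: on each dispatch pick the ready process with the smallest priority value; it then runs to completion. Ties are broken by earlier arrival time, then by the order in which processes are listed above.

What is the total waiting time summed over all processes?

47

Timeline: | idle 0-3 | 200 3-9 | 203 9-21 | 202 21-31 | 201 31-38 |
Completion: 200=9  201=38  202=31  203=21
Turnaround (C−A): 200=6  201=35  202=27  203=14
Waiting = turnaround − burst: 200=0, 201=28, 202=17, 203=2
Total waiting = 0 + 28 + 17 + 2 = 47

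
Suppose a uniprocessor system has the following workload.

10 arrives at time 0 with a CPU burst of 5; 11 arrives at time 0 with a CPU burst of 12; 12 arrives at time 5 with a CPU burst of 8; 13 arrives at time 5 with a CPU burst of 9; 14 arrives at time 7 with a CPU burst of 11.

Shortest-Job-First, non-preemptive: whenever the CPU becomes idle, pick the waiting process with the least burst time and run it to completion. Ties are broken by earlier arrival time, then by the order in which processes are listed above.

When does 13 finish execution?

Timeline: | 10 0-5 | 12 5-13 | 13 13-22 | 14 22-33 | 11 33-45 |
Completion: 10=5  11=45  12=13  13=22  14=33

22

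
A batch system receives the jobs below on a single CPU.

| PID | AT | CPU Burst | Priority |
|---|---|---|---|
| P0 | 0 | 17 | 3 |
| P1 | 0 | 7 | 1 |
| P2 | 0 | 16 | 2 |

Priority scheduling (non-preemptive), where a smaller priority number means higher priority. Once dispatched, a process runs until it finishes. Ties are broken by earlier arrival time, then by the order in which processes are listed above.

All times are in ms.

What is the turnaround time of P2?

23

Gantt: | P1 0-7 | P2 7-23 | P0 23-40 |
Completion: P0=40  P1=7  P2=23
Turnaround(P2) = completion − arrival = 23 − 0 = 23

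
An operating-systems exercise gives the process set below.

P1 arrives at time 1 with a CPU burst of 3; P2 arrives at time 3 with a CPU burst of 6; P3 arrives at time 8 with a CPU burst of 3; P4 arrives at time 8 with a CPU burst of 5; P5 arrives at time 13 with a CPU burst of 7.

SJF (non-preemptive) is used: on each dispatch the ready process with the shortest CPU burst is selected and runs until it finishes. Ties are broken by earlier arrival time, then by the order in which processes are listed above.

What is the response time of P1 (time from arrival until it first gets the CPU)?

Gantt: | idle 0-1 | P1 1-4 | P2 4-10 | P3 10-13 | P4 13-18 | P5 18-25 |
Completion: P1=4  P2=10  P3=13  P4=18  P5=25
Turnaround (C−A): P1=3  P2=7  P3=5  P4=10  P5=12
Response(P1) = first start − arrival = 1 − 1 = 0

0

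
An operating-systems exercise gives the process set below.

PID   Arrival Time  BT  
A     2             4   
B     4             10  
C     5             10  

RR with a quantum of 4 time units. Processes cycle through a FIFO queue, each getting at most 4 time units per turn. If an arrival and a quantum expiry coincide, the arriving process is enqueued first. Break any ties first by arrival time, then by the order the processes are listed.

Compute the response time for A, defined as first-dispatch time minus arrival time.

Timeline: | idle 0-2 | A 2-6 | B 6-10 | C 10-14 | B 14-18 | C 18-22 | B 22-24 | C 24-26 |
Completion: A=6  B=24  C=26
Turnaround (C−A): A=4  B=20  C=21
Response(A) = first start − arrival = 2 − 2 = 0

0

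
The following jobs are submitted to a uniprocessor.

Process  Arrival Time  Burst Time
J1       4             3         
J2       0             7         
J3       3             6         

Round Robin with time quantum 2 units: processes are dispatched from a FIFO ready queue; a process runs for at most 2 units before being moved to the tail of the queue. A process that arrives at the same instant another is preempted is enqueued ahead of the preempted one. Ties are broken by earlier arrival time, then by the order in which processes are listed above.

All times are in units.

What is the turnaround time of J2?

14

Timeline: | J2 0-4 | J3 4-6 | J1 6-8 | J2 8-10 | J3 10-12 | J1 12-13 | J2 13-14 | J3 14-16 |
Completion: J1=13  J2=14  J3=16
Turnaround(J2) = completion − arrival = 14 − 0 = 14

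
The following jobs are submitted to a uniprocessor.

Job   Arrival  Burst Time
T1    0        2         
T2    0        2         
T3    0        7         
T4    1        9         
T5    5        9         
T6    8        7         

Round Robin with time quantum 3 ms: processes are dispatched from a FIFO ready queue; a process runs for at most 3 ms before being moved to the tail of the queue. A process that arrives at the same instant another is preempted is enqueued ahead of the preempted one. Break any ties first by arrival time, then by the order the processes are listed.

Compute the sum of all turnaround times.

121

Gantt: | T1 0-2 | T2 2-4 | T3 4-7 | T4 7-10 | T5 10-13 | T3 13-16 | T6 16-19 | T4 19-22 | T5 22-25 | T3 25-26 | T6 26-29 | T4 29-32 | T5 32-35 | T6 35-36 |
Completion: T1=2  T2=4  T3=26  T4=32  T5=35  T6=36
Turnaround (C−A): T1=2  T2=4  T3=26  T4=31  T5=30  T6=28
Turnaround = completion − arrival: T1=2, T2=4, T3=26, T4=31, T5=30, T6=28
Total turnaround = 2 + 4 + 26 + 31 + 30 + 28 = 121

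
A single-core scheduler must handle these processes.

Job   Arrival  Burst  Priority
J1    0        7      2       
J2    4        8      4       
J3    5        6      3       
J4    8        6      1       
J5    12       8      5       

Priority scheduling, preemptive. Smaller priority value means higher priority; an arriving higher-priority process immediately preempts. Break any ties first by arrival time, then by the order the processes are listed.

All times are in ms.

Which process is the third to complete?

Gantt: | J1 0-7 | J3 7-8 | J4 8-14 | J3 14-19 | J2 19-27 | J5 27-35 |
Completion: J1=7  J2=27  J3=19  J4=14  J5=35
Finish order: J1 → J4 → J3 → J2 → J5

J3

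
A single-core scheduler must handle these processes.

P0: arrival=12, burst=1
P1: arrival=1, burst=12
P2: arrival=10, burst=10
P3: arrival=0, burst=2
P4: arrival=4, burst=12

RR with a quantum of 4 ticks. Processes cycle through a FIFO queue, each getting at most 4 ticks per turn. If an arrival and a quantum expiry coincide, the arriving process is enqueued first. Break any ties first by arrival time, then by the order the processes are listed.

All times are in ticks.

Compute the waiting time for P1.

14

Timeline: | P3 0-2 | P1 2-6 | P4 6-10 | P1 10-14 | P2 14-18 | P4 18-22 | P0 22-23 | P1 23-27 | P2 27-31 | P4 31-35 | P2 35-37 |
Completion: P0=23  P1=27  P2=37  P3=2  P4=35
Turnaround (C−A): P0=11  P1=26  P2=27  P3=2  P4=31
Waiting(P1) = turnaround − burst = 26 − 12 = 14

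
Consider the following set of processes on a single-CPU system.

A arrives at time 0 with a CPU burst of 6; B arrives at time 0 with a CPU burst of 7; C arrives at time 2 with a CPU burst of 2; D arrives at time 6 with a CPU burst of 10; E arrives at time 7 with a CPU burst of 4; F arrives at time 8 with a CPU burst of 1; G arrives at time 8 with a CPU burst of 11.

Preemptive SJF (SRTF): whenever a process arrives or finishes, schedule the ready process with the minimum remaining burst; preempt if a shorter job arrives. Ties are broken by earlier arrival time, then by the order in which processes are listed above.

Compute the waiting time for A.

2

Timeline: | A 0-2 | C 2-4 | A 4-8 | F 8-9 | E 9-13 | B 13-20 | D 20-30 | G 30-41 |
Completion: A=8  B=20  C=4  D=30  E=13  F=9  G=41
Turnaround (C−A): A=8  B=20  C=2  D=24  E=6  F=1  G=33
Waiting(A) = turnaround − burst = 8 − 6 = 2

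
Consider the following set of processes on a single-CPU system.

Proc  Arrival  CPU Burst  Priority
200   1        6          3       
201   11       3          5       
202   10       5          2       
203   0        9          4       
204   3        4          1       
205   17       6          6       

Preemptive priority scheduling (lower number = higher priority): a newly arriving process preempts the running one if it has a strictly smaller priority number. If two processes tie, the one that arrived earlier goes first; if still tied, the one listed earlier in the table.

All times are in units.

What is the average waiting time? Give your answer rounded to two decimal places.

7.83

Gantt: | 203 0-1 | 200 1-3 | 204 3-7 | 200 7-10 | 202 10-15 | 200 15-16 | 203 16-24 | 201 24-27 | 205 27-33 |
Completion: 200=16  201=27  202=15  203=24  204=7  205=33
Turnaround (C−A): 200=15  201=16  202=5  203=24  204=4  205=16
Waiting times: 200=9, 201=13, 202=0, 203=15, 204=0, 205=10
Average waiting = (9+13+0+15+0+10) / 6 = 47/6 = 7.83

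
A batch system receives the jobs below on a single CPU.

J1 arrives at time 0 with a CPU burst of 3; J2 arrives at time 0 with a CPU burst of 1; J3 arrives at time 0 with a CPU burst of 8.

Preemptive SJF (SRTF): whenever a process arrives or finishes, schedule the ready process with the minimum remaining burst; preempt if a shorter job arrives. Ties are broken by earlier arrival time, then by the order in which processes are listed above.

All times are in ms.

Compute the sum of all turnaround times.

Gantt: | J2 0-1 | J1 1-4 | J3 4-12 |
Completion: J1=4  J2=1  J3=12
Turnaround = completion − arrival: J1=4, J2=1, J3=12
Total turnaround = 4 + 1 + 12 = 17

17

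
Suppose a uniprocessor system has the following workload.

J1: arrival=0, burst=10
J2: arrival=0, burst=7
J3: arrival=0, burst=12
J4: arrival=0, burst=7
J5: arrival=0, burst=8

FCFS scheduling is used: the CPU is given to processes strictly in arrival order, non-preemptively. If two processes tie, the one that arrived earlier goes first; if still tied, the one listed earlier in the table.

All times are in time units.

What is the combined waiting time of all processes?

Timeline: | J1 0-10 | J2 10-17 | J3 17-29 | J4 29-36 | J5 36-44 |
Completion: J1=10  J2=17  J3=29  J4=36  J5=44
Turnaround (C−A): J1=10  J2=17  J3=29  J4=36  J5=44
Waiting = turnaround − burst: J1=0, J2=10, J3=17, J4=29, J5=36
Total waiting = 0 + 10 + 17 + 29 + 36 = 92

92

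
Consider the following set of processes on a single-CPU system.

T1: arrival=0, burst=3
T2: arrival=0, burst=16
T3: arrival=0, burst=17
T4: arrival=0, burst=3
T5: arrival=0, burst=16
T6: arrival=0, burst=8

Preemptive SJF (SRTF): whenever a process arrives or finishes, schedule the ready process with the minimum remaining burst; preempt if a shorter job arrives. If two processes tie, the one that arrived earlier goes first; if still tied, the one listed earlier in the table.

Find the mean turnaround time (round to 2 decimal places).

Gantt: | T1 0-3 | T4 3-6 | T6 6-14 | T2 14-30 | T5 30-46 | T3 46-63 |
Completion: T1=3  T2=30  T3=63  T4=6  T5=46  T6=14
Turnaround (C−A): T1=3  T2=30  T3=63  T4=6  T5=46  T6=14
Turnaround times: T1=3, T2=30, T3=63, T4=6, T5=46, T6=14
Average turnaround = (3+30+63+6+46+14) / 6 = 162/6 = 27.00

27.00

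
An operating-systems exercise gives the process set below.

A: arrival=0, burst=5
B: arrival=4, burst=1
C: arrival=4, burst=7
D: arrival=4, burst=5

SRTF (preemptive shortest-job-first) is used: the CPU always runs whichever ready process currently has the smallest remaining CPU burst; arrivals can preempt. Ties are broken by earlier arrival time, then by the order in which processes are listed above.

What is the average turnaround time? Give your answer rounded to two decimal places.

7.00

Gantt: | A 0-5 | B 5-6 | D 6-11 | C 11-18 |
Completion: A=5  B=6  C=18  D=11
Turnaround (C−A): A=5  B=2  C=14  D=7
Turnaround times: A=5, B=2, C=14, D=7
Average turnaround = (5+2+14+7) / 4 = 28/4 = 7.00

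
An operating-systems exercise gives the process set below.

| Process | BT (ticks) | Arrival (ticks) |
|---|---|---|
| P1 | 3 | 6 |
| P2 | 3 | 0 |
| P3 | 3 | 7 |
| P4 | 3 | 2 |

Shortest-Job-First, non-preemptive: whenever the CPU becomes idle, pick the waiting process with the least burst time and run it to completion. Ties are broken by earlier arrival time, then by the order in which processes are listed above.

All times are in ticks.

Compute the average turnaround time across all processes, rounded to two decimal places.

3.75

Schedule: | P2 0-3 | P4 3-6 | P1 6-9 | P3 9-12 |
Completion: P1=9  P2=3  P3=12  P4=6
Turnaround (C−A): P1=3  P2=3  P3=5  P4=4
Turnaround times: P1=3, P2=3, P3=5, P4=4
Average turnaround = (3+3+5+4) / 4 = 15/4 = 3.75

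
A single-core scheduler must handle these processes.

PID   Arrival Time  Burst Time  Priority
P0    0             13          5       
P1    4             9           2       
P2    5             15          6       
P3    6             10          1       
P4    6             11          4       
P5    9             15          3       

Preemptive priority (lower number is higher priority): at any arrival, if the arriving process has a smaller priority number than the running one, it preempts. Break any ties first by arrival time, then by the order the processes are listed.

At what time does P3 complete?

16

Timeline: | P0 0-4 | P1 4-6 | P3 6-16 | P1 16-23 | P5 23-38 | P4 38-49 | P0 49-58 | P2 58-73 |
Completion: P0=58  P1=23  P2=73  P3=16  P4=49  P5=38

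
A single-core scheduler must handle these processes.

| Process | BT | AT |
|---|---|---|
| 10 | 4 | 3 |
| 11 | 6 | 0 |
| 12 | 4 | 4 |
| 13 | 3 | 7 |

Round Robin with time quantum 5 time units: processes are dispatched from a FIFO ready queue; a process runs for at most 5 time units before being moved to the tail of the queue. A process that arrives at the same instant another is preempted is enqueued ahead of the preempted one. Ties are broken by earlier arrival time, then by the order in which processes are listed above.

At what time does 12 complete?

Schedule: | 11 0-5 | 10 5-9 | 12 9-13 | 11 13-14 | 13 14-17 |
Completion: 10=9  11=14  12=13  13=17
Turnaround (C−A): 10=6  11=14  12=9  13=10

13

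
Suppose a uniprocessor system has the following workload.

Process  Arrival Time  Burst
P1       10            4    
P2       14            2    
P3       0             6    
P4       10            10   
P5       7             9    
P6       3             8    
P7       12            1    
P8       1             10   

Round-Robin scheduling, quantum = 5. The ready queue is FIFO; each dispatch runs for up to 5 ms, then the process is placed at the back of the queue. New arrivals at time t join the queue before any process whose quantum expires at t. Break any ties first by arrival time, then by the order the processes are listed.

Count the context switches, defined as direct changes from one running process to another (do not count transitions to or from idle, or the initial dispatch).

Schedule: | P3 0-5 | P8 5-10 | P6 10-15 | P3 15-16 | P5 16-21 | P1 21-25 | P4 25-30 | P8 30-35 | P7 35-36 | P2 36-38 | P6 38-41 | P5 41-45 | P4 45-50 |
Completion: P1=25  P2=38  P3=16  P4=50  P5=45  P6=41  P7=36  P8=35
Turnaround (C−A): P1=15  P2=24  P3=16  P4=40  P5=38  P6=38  P7=24  P8=34

12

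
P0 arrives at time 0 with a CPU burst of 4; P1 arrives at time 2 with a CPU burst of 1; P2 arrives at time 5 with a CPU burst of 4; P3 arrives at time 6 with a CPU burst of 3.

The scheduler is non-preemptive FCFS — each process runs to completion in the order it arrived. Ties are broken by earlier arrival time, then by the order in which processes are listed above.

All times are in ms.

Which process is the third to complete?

P2

Timeline: | P0 0-4 | P1 4-5 | P2 5-9 | P3 9-12 |
Completion: P0=4  P1=5  P2=9  P3=12
Turnaround (C−A): P0=4  P1=3  P2=4  P3=6
Finish order: P0 → P1 → P2 → P3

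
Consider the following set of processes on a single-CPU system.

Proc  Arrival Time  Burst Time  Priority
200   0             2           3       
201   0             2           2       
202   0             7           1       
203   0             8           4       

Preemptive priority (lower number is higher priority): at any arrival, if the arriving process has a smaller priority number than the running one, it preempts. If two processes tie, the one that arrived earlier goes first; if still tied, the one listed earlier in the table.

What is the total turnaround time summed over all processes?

Timeline: | 202 0-7 | 201 7-9 | 200 9-11 | 203 11-19 |
Completion: 200=11  201=9  202=7  203=19
Turnaround (C−A): 200=11  201=9  202=7  203=19
Turnaround = completion − arrival: 200=11, 201=9, 202=7, 203=19
Total turnaround = 11 + 9 + 7 + 19 = 46

46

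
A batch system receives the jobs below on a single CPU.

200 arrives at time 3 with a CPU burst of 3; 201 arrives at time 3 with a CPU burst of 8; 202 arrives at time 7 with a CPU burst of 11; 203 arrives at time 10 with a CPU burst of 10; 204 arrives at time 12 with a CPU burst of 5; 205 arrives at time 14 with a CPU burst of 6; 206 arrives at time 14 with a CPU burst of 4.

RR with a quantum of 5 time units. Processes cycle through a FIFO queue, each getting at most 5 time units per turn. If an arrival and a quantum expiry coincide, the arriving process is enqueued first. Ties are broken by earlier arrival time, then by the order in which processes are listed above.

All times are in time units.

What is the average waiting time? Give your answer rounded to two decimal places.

Schedule: | idle 0-3 | 200 3-6 | 201 6-11 | 202 11-16 | 203 16-21 | 201 21-24 | 204 24-29 | 205 29-34 | 206 34-38 | 202 38-43 | 203 43-48 | 205 48-49 | 202 49-50 |
Completion: 200=6  201=24  202=50  203=48  204=29  205=49  206=38
Turnaround (C−A): 200=3  201=21  202=43  203=38  204=17  205=35  206=24
Waiting times: 200=0, 201=13, 202=32, 203=28, 204=12, 205=29, 206=20
Average waiting = (0+13+32+28+12+29+20) / 7 = 134/7 = 19.14

19.14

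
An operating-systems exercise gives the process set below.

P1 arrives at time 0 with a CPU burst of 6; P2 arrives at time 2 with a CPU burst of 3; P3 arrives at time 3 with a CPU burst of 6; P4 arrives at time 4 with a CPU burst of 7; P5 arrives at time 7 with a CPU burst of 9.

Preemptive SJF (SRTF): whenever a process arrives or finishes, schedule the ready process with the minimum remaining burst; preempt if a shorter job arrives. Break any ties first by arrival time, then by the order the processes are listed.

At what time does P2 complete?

5

Schedule: | P1 0-2 | P2 2-5 | P1 5-9 | P3 9-15 | P4 15-22 | P5 22-31 |
Completion: P1=9  P2=5  P3=15  P4=22  P5=31
Turnaround (C−A): P1=9  P2=3  P3=12  P4=18  P5=24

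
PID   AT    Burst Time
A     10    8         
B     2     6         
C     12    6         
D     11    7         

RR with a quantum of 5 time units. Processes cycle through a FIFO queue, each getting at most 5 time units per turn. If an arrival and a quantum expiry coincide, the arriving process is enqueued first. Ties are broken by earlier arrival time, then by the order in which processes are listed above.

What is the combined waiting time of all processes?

Timeline: | idle 0-2 | B 2-8 | idle 8-10 | A 10-15 | D 15-20 | C 20-25 | A 25-28 | D 28-30 | C 30-31 |
Completion: A=28  B=8  C=31  D=30
Turnaround (C−A): A=18  B=6  C=19  D=19
Waiting = turnaround − burst: A=10, B=0, C=13, D=12
Total waiting = 10 + 0 + 13 + 12 = 35

35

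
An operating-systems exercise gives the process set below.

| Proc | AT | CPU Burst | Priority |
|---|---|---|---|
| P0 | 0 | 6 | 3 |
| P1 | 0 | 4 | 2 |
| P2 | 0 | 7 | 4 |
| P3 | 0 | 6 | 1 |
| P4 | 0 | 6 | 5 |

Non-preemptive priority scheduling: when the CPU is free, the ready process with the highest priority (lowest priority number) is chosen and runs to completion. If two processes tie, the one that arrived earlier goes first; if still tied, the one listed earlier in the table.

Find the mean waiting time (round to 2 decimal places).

11.00

Timeline: | P3 0-6 | P1 6-10 | P0 10-16 | P2 16-23 | P4 23-29 |
Completion: P0=16  P1=10  P2=23  P3=6  P4=29
Waiting times: P0=10, P1=6, P2=16, P3=0, P4=23
Average waiting = (10+6+16+0+23) / 5 = 55/5 = 11.00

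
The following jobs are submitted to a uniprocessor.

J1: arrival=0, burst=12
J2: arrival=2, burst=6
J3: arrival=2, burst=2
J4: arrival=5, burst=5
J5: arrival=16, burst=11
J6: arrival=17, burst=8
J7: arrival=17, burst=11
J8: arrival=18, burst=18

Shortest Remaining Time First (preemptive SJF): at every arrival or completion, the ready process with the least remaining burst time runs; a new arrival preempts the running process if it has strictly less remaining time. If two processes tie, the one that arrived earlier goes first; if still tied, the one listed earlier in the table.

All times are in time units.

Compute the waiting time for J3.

Gantt: | J1 0-2 | J3 2-4 | J2 4-10 | J4 10-15 | J1 15-25 | J6 25-33 | J5 33-44 | J7 44-55 | J8 55-73 |
Completion: J1=25  J2=10  J3=4  J4=15  J5=44  J6=33  J7=55  J8=73
Turnaround (C−A): J1=25  J2=8  J3=2  J4=10  J5=28  J6=16  J7=38  J8=55
Waiting(J3) = turnaround − burst = 2 − 2 = 0

0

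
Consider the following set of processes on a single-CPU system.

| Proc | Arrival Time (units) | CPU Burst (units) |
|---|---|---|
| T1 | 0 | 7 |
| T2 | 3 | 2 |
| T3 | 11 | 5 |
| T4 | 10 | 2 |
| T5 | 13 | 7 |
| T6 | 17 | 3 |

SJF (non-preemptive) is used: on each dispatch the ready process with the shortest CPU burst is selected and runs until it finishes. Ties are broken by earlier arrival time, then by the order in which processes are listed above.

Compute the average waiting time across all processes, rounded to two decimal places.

2.00

Gantt: | T1 0-7 | T2 7-9 | idle 9-10 | T4 10-12 | T3 12-17 | T6 17-20 | T5 20-27 |
Completion: T1=7  T2=9  T3=17  T4=12  T5=27  T6=20
Waiting times: T1=0, T2=4, T3=1, T4=0, T5=7, T6=0
Average waiting = (0+4+1+0+7+0) / 6 = 12/6 = 2.00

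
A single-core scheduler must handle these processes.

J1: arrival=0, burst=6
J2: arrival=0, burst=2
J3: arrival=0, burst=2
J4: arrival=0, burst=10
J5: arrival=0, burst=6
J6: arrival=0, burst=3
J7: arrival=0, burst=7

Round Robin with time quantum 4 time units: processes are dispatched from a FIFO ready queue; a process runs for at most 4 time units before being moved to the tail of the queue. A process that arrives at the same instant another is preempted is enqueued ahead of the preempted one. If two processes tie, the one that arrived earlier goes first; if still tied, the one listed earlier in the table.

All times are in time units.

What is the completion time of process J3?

8

Timeline: | J1 0-4 | J2 4-6 | J3 6-8 | J4 8-12 | J5 12-16 | J6 16-19 | J7 19-23 | J1 23-25 | J4 25-29 | J5 29-31 | J7 31-34 | J4 34-36 |
Completion: J1=25  J2=6  J3=8  J4=36  J5=31  J6=19  J7=34
Turnaround (C−A): J1=25  J2=6  J3=8  J4=36  J5=31  J6=19  J7=34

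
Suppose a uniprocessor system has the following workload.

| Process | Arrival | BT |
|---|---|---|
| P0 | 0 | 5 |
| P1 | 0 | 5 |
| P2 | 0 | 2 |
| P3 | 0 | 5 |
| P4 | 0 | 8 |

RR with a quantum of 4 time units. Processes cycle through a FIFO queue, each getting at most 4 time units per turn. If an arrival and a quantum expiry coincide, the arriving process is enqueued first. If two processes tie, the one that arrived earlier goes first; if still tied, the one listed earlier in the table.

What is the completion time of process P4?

Timeline: | P0 0-4 | P1 4-8 | P2 8-10 | P3 10-14 | P4 14-18 | P0 18-19 | P1 19-20 | P3 20-21 | P4 21-25 |
Completion: P0=19  P1=20  P2=10  P3=21  P4=25

25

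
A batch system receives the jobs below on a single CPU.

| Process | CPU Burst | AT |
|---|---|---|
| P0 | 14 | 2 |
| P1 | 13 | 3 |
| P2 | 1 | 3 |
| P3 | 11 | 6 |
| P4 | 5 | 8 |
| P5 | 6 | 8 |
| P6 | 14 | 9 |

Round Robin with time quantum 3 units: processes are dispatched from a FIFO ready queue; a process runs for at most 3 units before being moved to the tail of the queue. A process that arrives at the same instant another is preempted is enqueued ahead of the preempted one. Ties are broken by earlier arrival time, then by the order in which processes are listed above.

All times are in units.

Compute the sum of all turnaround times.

Gantt: | idle 0-2 | P0 2-5 | P1 5-8 | P2 8-9 | P0 9-12 | P3 12-15 | P4 15-18 | P5 18-21 | P1 21-24 | P6 24-27 | P0 27-30 | P3 30-33 | P4 33-35 | P5 35-38 | P1 38-41 | P6 41-44 | P0 44-47 | P3 47-50 | P1 50-53 | P6 53-56 | P0 56-58 | P3 58-60 | P1 60-61 | P6 61-66 |
Completion: P0=58  P1=61  P2=9  P3=60  P4=35  P5=38  P6=66
Turnaround = completion − arrival: P0=56, P1=58, P2=6, P3=54, P4=27, P5=30, P6=57
Total turnaround = 56 + 58 + 6 + 54 + 27 + 30 + 57 = 288

288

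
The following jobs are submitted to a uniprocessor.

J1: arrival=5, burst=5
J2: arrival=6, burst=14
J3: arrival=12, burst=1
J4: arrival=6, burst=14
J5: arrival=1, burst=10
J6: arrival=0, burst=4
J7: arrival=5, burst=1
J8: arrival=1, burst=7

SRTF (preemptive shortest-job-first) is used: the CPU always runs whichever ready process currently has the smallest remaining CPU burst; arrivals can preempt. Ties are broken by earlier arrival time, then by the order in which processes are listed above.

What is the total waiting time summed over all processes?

Gantt: | J6 0-4 | J8 4-5 | J7 5-6 | J1 6-11 | J8 11-12 | J3 12-13 | J8 13-18 | J5 18-28 | J2 28-42 | J4 42-56 |
Completion: J1=11  J2=42  J3=13  J4=56  J5=28  J6=4  J7=6  J8=18
Turnaround (C−A): J1=6  J2=36  J3=1  J4=50  J5=27  J6=4  J7=1  J8=17
Waiting = turnaround − burst: J1=1, J2=22, J3=0, J4=36, J5=17, J6=0, J7=0, J8=10
Total waiting = 1 + 22 + 0 + 36 + 17 + 0 + 0 + 10 = 86

86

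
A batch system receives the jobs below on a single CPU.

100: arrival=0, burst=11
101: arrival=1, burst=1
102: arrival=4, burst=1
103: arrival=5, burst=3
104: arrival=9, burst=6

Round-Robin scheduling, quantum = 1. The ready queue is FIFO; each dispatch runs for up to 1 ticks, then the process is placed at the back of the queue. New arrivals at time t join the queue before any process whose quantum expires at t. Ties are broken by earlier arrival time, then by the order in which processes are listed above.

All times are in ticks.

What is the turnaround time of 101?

Schedule: | 100 0-1 | 101 1-2 | 100 2-4 | 102 4-5 | 100 5-6 | 103 6-7 | 100 7-8 | 103 8-9 | 100 9-10 | 104 10-11 | 103 11-12 | 100 12-13 | 104 13-14 | 100 14-15 | 104 15-16 | 100 16-17 | 104 17-18 | 100 18-19 | 104 19-20 | 100 20-21 | 104 21-22 |
Completion: 100=21  101=2  102=5  103=12  104=22
Turnaround (C−A): 100=21  101=1  102=1  103=7  104=13
Turnaround(101) = completion − arrival = 2 − 1 = 1

1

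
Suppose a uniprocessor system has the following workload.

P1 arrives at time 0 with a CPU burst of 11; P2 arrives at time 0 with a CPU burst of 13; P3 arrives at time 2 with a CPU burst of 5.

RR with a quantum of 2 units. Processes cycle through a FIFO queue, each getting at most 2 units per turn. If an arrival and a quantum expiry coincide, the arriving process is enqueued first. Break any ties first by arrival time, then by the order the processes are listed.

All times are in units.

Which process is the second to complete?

P1

Timeline: | P1 0-2 | P2 2-4 | P3 4-6 | P1 6-8 | P2 8-10 | P3 10-12 | P1 12-14 | P2 14-16 | P3 16-17 | P1 17-19 | P2 19-21 | P1 21-23 | P2 23-25 | P1 25-26 | P2 26-29 |
Completion: P1=26  P2=29  P3=17
Turnaround (C−A): P1=26  P2=29  P3=15
Finish order: P3 → P1 → P2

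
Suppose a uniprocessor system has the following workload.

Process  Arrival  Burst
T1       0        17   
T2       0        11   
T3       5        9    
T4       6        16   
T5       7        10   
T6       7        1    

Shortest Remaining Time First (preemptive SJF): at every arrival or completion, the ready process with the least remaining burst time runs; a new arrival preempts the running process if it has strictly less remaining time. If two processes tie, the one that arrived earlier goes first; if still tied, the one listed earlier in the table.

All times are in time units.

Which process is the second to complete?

T2

Timeline: | T2 0-7 | T6 7-8 | T2 8-12 | T3 12-21 | T5 21-31 | T4 31-47 | T1 47-64 |
Completion: T1=64  T2=12  T3=21  T4=47  T5=31  T6=8
Finish order: T6 → T2 → T3 → T5 → T4 → T1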